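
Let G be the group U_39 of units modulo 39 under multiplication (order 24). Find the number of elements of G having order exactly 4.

4

The elements of order 4 are: 5, 8, 31, 34.
That's 4.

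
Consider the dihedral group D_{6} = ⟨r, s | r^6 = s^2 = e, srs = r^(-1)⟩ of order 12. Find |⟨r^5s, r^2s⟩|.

4

|⟨r^5s⟩| = 2 and |⟨r^2s⟩| = 2, so |H| is a multiple of lcm(2, 2) = 2 and divides |G| = 12.
Closing under the operation: H = {e, r^3, r^2s, r^5s}, so |H| = 4.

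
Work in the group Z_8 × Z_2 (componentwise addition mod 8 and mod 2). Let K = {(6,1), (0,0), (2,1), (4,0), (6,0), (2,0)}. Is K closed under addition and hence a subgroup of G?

|K| = 6 does not divide |G| = 16, so by Lagrange K is not a subgroup.

No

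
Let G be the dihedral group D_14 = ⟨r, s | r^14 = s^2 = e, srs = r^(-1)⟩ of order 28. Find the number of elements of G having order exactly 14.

6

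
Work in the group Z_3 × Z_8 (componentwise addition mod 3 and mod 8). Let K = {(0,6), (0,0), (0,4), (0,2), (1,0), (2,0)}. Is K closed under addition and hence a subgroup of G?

Closure fails: (0,2) + (1,0) = (1,2) ∉ K. So K is not a subgroup.

No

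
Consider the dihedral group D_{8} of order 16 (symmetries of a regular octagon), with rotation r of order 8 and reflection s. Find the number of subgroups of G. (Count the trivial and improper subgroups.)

19

|G| = 16, so by Lagrange every subgroup order divides 16. Divisors: 1, 2, 4, 8, 16.
Subgroups by order — order 1: 1; order 2: 9; order 4: 5; order 8: 3; order 16: 1.
Total: 1 + 9 + 5 + 3 + 1 = 19.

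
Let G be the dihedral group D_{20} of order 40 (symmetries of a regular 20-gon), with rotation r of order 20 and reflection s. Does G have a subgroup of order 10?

10 | 40. A subgroup of order 10 is {e, r^2, r^4, r^6, r^8, r^10, r^12, r^14, r^16, r^18}.

Yes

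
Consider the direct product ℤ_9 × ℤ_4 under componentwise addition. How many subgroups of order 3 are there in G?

1

|G| = 36 and 3 | 36, so subgroups of order 3 are possible by Lagrange.
The subgroups of order 3 are: {(0,0), (3,0), (6,0)}.
So G has 1 subgroup of order 3.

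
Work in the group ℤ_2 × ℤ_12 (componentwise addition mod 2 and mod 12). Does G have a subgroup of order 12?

Yes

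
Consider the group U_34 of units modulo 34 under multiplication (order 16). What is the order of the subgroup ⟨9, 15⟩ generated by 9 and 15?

|⟨9⟩| = 8 and |⟨15⟩| = 8, so |H| is a multiple of lcm(8, 8) = 8 and divides |G| = 16.
Closing under the operation: H = {1, 9, 13, 15, 19, 21, 25, 33}, so |H| = 8.

8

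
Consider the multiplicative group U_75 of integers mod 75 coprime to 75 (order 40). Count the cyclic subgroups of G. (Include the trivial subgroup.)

12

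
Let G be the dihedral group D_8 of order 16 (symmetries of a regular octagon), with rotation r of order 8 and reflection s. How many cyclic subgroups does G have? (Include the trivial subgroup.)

Each element a generates a cyclic subgroup ⟨a⟩; distinct elements may generate the same one (a cyclic group of order d has φ(d) generators).
Cyclic subgroups by order — order 1: 1; order 2: 9; order 4: 1; order 8: 1.
Total: 12.

12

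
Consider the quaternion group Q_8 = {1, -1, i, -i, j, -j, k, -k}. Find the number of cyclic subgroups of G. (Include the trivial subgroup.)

5

Each element a generates a cyclic subgroup ⟨a⟩; distinct elements may generate the same one (a cyclic group of order d has φ(d) generators).
Cyclic subgroups by order — order 1: 1; order 2: 1; order 4: 3.
Total: 5.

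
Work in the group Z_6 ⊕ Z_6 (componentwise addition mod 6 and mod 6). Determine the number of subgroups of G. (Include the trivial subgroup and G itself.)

|G| = 36, so by Lagrange every subgroup order divides 36. Divisors: 1, 2, 3, 4, 6, 9, 12, 18, 36.
Subgroups by order — order 1: 1; order 2: 3; order 3: 4; order 4: 1; order 6: 12; order 9: 1; order 12: 4; order 18: 3; order 36: 1.
Total: 1 + 3 + 4 + 1 + 12 + 1 + 4 + 3 + 1 = 30.

30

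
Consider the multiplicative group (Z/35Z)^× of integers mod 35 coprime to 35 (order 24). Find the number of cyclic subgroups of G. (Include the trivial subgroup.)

Group the elements of G by the cyclic subgroup they generate; each cyclic subgroup of order d accounts for φ(d) elements.
Cyclic subgroups by order — order 1: 1; order 2: 3; order 3: 1; order 4: 2; order 6: 3; order 12: 2.
Total: 12.

12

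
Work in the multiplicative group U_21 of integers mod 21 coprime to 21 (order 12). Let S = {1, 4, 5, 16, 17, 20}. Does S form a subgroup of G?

|S| = 6 divides |G| = 12, consistent with Lagrange.
S contains the identity, every element's inverse is in S, and S is closed under ·: it is a subgroup.
In fact S = ⟨17⟩.

Yes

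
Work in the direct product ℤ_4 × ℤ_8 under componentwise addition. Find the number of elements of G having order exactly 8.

16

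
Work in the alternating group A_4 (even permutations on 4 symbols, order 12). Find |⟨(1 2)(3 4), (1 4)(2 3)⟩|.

4

|⟨(1 2)(3 4)⟩| = 2 and |⟨(1 4)(2 3)⟩| = 2, so |H| is a multiple of lcm(2, 2) = 2 and divides |G| = 12.
Closing under the operation: H = {e, (1 2)(3 4), (1 3)(2 4), (1 4)(2 3)}, so |H| = 4.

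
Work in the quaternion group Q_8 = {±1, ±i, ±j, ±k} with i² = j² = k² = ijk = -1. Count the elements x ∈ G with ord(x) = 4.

The elements of order 4 are: i, -i, j, -j, k, -k.
That's 6.

6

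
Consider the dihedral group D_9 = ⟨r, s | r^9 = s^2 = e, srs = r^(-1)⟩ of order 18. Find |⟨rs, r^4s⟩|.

6

|⟨rs⟩| = 2 and |⟨r^4s⟩| = 2, so |H| is a multiple of lcm(2, 2) = 2 and divides |G| = 18.
Closing under the operation: H = {e, r^3, r^6, rs, r^4s, r^7s}, so |H| = 6.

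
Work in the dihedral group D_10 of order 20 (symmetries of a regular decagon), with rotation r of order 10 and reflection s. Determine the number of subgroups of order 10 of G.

|G| = 20 and 10 | 20, so subgroups of order 10 are possible by Lagrange.
The subgroups of order 10 are: {e, r, r^2, r^3, r^4, r^5, r^6, r^7, r^8, r^9}; {e, r^2, r^4, r^6, r^8, s, r^2s, r^4s, r^6s, r^8s}; {e, r^2, r^4, r^6, r^8, rs, r^3s, r^5s, r^7s, r^9s}.
So G has 3 subgroups of order 10.

3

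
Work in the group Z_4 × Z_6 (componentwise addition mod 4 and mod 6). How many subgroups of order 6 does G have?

|G| = 24 and 6 | 24, so subgroups of order 6 are possible by Lagrange.
The subgroups of order 6 are: {(0,0), (0,1), (0,2), (0,3), (0,4), (0,5)}; {(0,0), (0,2), (0,4), (2,0), (2,2), (2,4)}; {(0,0), (0,2), (0,4), (2,1), (2,3), (2,5)}.
So G has 3 subgroups of order 6.

3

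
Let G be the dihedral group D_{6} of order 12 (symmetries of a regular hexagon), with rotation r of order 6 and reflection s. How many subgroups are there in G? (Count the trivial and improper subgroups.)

|G| = 12, so by Lagrange every subgroup order divides 12. Divisors: 1, 2, 3, 4, 6, 12.
Subgroups by order — order 1: 1; order 2: 7; order 3: 1; order 4: 3; order 6: 3; order 12: 1.
Total: 1 + 7 + 1 + 3 + 3 + 1 = 16.

16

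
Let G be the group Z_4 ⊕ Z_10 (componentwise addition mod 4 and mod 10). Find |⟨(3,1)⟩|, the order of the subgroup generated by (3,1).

20

The order of (3,1) in Z_4 × Z_10 is lcm(ord(3) in Z_4, ord(1) in Z_10).
ord(3) = 4 and ord(1) = 10, so |⟨(3,1)⟩| = lcm(4, 10) = 20.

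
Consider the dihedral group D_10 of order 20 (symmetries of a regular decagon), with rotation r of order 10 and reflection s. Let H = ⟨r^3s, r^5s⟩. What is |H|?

|⟨r^3s⟩| = 2 and |⟨r^5s⟩| = 2, so |H| is a multiple of lcm(2, 2) = 2 and divides |G| = 20.
Closing under the operation: H = {e, r^2, r^4, r^6, r^8, rs, r^3s, r^5s, r^7s, r^9s}, so |H| = 10.

10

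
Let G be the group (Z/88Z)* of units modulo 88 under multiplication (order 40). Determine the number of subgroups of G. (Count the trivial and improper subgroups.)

32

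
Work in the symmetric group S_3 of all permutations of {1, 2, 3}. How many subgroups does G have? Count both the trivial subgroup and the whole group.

|G| = 6, so by Lagrange every subgroup order divides 6. Divisors: 1, 2, 3, 6.
Subgroups by order — order 1: 1; order 2: 3; order 3: 1; order 6: 1.
Total: 1 + 3 + 1 + 1 = 6.

6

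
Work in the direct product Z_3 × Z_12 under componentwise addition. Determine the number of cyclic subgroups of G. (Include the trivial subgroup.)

A cyclic subgroup of order d is generated by each of its φ(d) elements of order d, so the cyclic subgroups of order d number (#elements of order d)/φ(d).
Cyclic subgroups by order — order 1: 1; order 2: 1; order 3: 4; order 4: 1; order 6: 4; order 12: 4.
Total: 15.

15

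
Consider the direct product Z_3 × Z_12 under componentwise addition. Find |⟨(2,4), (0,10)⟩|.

18

|⟨(2,4)⟩| = 3 and |⟨(0,10)⟩| = 6, so |H| is a multiple of lcm(3, 6) = 6 and divides |G| = 36.
Closing under the operation: H = {(0,0), (0,2), (0,4), (0,6), (0,8), (0,10), (1,0), (1,2), (1,4), (1,6), (1,8), (1,10), (2,0), (2,2), (2,4), (2,6), (2,8), (2,10)}, so |H| = 18.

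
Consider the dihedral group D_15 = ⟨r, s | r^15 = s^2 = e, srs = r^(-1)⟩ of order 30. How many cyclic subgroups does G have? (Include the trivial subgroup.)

A cyclic subgroup of order d is generated by each of its φ(d) elements of order d, so the cyclic subgroups of order d number (#elements of order d)/φ(d).
Cyclic subgroups by order — order 1: 1; order 2: 15; order 3: 1; order 5: 1; order 15: 1.
Total: 19.

19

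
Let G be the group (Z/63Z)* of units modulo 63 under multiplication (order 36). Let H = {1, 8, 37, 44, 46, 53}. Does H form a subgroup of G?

|H| = 6 divides |G| = 36, consistent with Lagrange.
H contains the identity, every element's inverse is in H, and H is closed under ·: it is a subgroup.
In fact H = ⟨53⟩.

Yes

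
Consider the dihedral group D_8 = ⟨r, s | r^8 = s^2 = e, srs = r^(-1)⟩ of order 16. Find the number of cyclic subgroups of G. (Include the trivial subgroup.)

Group the elements of G by the cyclic subgroup they generate; each cyclic subgroup of order d accounts for φ(d) elements.
Cyclic subgroups by order — order 1: 1; order 2: 9; order 4: 1; order 8: 1.
Total: 12.

12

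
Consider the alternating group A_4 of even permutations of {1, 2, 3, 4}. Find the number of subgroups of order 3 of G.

4

|G| = 12 and 3 | 12, so subgroups of order 3 are possible by Lagrange.
The subgroups of order 3 are: {e, (1 2 3), (1 3 2)}; {e, (1 2 4), (1 4 2)}; {e, (1 3 4), (1 4 3)}; {e, (2 3 4), (2 4 3)}.
So G has 4 subgroups of order 3.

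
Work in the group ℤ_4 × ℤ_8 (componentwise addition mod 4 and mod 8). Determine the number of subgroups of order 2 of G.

|G| = 32 and 2 | 32, so subgroups of order 2 are possible by Lagrange.
The subgroups of order 2 are: {(0,0), (0,4)}; {(0,0), (2,0)}; {(0,0), (2,4)}.
So G has 3 subgroups of order 2.

3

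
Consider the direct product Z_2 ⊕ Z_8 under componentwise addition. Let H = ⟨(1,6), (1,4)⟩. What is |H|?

8

|⟨(1,6)⟩| = 4 and |⟨(1,4)⟩| = 2, so |H| is a multiple of lcm(4, 2) = 4 and divides |G| = 16.
Closing under the operation: H = {(0,0), (0,2), (0,4), (0,6), (1,0), (1,2), (1,4), (1,6)}, so |H| = 8.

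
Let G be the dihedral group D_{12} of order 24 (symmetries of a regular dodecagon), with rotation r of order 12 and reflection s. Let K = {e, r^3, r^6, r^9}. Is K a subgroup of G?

Yes

|K| = 4 divides |G| = 24, consistent with Lagrange.
K contains the identity, every element's inverse is in K, and K is closed under ·: it is a subgroup.
In fact K = ⟨r^9⟩.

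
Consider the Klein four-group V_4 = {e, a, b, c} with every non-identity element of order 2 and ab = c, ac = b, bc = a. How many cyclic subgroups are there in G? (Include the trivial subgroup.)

4

Group the elements of G by the cyclic subgroup they generate; each cyclic subgroup of order d accounts for φ(d) elements.
Cyclic subgroups by order — order 1: 1; order 2: 3.
Total: 4.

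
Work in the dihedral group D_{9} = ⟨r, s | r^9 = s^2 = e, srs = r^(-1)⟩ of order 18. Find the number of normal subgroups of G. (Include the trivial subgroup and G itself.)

G has 16 subgroups. Checking conjugation-invariance by order — order 1: 1/1 normal; order 2: 0/9 normal; order 3: 1/1 normal; order 6: 0/3 normal; order 9: 1/1 normal; order 18: 1/1 normal.
Total normal subgroups: 4.

4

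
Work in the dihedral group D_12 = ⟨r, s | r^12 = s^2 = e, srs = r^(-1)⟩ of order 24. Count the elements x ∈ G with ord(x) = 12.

4

The elements of order 12 are: r, r^5, r^7, r^11.
That's 4.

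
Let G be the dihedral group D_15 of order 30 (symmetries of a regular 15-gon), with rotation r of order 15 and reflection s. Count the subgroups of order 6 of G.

5

|G| = 30 and 6 | 30, so subgroups of order 6 are possible by Lagrange.
The subgroups of order 6 are: {e, r^5, r^10, s, r^5s, r^10s}; {e, r^5, r^10, rs, r^6s, r^11s}; {e, r^5, r^10, r^2s, r^7s, r^12s}; {e, r^5, r^10, r^3s, r^8s, r^13s}; … (5 in all).
So G has 5 subgroups of order 6.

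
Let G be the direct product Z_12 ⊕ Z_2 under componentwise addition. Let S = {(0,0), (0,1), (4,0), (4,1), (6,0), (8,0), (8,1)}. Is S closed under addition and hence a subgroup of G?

No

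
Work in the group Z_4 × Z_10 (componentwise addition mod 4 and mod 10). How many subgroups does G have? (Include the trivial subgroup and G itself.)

16

|G| = 40, so by Lagrange every subgroup order divides 40. Divisors: 1, 2, 4, 5, 8, 10, 20, 40.
Subgroups by order — order 1: 1; order 2: 3; order 4: 3; order 5: 1; order 8: 1; order 10: 3; order 20: 3; order 40: 1.
Total: 1 + 3 + 3 + 1 + 1 + 3 + 3 + 1 = 16.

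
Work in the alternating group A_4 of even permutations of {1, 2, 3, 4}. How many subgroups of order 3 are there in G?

|G| = 12 and 3 | 12, so subgroups of order 3 are possible by Lagrange.
The subgroups of order 3 are: {e, (1 2 3), (1 3 2)}; {e, (1 2 4), (1 4 2)}; {e, (1 3 4), (1 4 3)}; {e, (2 3 4), (2 4 3)}.
So G has 4 subgroups of order 3.

4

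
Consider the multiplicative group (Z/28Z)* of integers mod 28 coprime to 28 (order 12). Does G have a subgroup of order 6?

Yes

6 | 12. A subgroup of order 6 is {1, 9, 11, 15, 23, 25}.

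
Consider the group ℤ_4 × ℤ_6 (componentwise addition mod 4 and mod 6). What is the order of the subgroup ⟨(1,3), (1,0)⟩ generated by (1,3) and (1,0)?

|⟨(1,3)⟩| = 4 and |⟨(1,0)⟩| = 4, so |H| is a multiple of lcm(4, 4) = 4 and divides |G| = 24.
Closing under the operation: H = {(0,0), (0,3), (1,0), (1,3), (2,0), (2,3), (3,0), (3,3)}, so |H| = 8.

8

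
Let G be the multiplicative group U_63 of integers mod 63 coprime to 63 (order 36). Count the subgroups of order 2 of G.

3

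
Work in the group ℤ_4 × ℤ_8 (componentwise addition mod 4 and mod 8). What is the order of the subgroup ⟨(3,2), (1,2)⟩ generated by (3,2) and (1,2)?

|⟨(3,2)⟩| = 4 and |⟨(1,2)⟩| = 4, so |H| is a multiple of lcm(4, 4) = 4 and divides |G| = 32.
Closing under the operation: H = {(0,0), (0,4), (1,2), (1,6), (2,0), (2,4), (3,2), (3,6)}, so |H| = 8.

8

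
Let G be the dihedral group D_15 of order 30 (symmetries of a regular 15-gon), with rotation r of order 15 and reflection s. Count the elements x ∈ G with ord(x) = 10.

0

No element of G has order 10 (even though 10 | 30).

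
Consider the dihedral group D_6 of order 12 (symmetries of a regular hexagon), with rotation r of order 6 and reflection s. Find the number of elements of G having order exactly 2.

The elements of order 2 are: r^3, s, rs, r^2s, r^3s, r^4s, r^5s.
That's 7.

7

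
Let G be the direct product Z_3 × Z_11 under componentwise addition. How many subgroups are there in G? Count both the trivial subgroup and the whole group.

4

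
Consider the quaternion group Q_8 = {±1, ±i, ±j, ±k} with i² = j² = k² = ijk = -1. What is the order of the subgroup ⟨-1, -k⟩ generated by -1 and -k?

4

|⟨-1⟩| = 2 and |⟨-k⟩| = 4, so |H| is a multiple of lcm(2, 4) = 4 and divides |G| = 8.
Closing under the operation: H = {1, -1, k, -k}, so |H| = 4.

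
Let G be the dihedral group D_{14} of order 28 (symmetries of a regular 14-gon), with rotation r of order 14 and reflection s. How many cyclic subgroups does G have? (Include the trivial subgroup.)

18

A cyclic subgroup of order d is generated by each of its φ(d) elements of order d, so the cyclic subgroups of order d number (#elements of order d)/φ(d).
Cyclic subgroups by order — order 1: 1; order 2: 15; order 7: 1; order 14: 1.
Total: 18.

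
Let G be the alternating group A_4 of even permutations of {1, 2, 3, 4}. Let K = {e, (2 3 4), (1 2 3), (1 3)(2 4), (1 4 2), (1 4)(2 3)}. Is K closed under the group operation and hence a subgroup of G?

No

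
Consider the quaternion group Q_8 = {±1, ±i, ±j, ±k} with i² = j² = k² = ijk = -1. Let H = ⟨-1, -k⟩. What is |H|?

|⟨-1⟩| = 2 and |⟨-k⟩| = 4, so |H| is a multiple of lcm(2, 4) = 4 and divides |G| = 8.
Closing under the operation: H = {1, -1, k, -k}, so |H| = 4.

4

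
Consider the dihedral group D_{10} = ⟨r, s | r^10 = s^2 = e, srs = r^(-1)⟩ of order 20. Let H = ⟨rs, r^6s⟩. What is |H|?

4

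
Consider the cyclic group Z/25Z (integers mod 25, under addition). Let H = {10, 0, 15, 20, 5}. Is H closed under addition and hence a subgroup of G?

|H| = 5 divides |G| = 25, consistent with Lagrange.
H contains the identity, every element's inverse is in H, and H is closed under +: it is a subgroup.
In fact H = ⟨20⟩.

Yes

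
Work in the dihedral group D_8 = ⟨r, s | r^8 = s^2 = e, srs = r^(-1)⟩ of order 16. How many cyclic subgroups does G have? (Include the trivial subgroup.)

12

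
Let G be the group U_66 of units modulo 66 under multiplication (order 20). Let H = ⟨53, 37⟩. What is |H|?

|⟨53⟩| = 10 and |⟨37⟩| = 5, so |H| is a multiple of lcm(10, 5) = 10 and divides |G| = 20.
Closing under the operation: H = {1, 5, 23, 25, 31, 37, 47, 49, 53, 59}, so |H| = 10.

10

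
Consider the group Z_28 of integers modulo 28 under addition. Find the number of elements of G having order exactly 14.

6

In a cyclic group of order 28, the number of elements of order d (for d | 28) is φ(d).
φ(14) = 6.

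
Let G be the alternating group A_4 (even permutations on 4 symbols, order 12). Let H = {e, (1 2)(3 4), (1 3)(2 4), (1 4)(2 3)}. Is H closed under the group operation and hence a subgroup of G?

Yes

|H| = 4 divides |G| = 12, consistent with Lagrange.
H contains the identity, every element's inverse is in H, and H is closed under ∘: it is a subgroup.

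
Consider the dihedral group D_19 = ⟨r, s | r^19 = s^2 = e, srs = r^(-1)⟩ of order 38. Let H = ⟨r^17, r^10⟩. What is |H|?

19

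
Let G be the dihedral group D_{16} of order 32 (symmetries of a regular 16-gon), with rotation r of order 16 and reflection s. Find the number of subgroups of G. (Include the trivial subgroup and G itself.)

|G| = 32, so by Lagrange every subgroup order divides 32. Divisors: 1, 2, 4, 8, 16, 32.
Subgroups by order — order 1: 1; order 2: 17; order 4: 9; order 8: 5; order 16: 3; order 32: 1.
Total: 1 + 17 + 9 + 5 + 3 + 1 = 36.

36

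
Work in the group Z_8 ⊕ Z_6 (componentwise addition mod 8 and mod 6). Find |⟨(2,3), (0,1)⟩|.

24

|⟨(2,3)⟩| = 4 and |⟨(0,1)⟩| = 6, so |H| is a multiple of lcm(4, 6) = 12 and divides |G| = 48.
Closing under the operation: H = {(0,0), (0,1), (0,2), (0,3), (0,4), (0,5), (2,0), (2,1), (2,2), (2,3), (2,4), (2,5), (4,0), (4,1), (4,2), (4,3), (4,4), (4,5), (6,0), (6,1), (6,2), (6,3), (6,4), (6,5)}, so |H| = 24.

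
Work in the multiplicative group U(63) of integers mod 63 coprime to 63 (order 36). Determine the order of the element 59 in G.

Compute successive powers of 59 mod 63: 59, 16, 62, 4, 47, 1; 59^6 ≡ 1 (mod 63).
So |⟨59⟩| = 6.

6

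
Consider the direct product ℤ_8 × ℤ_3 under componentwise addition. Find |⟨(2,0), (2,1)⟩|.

12

|⟨(2,0)⟩| = 4 and |⟨(2,1)⟩| = 12, so |H| is a multiple of lcm(4, 12) = 12 and divides |G| = 24.
Closing under the operation: H = {(0,0), (0,1), (0,2), (2,0), (2,1), (2,2), (4,0), (4,1), (4,2), (6,0), (6,1), (6,2)}, so |H| = 12.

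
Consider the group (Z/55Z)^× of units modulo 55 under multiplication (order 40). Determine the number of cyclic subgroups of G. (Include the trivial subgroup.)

Each element a generates a cyclic subgroup ⟨a⟩; distinct elements may generate the same one (a cyclic group of order d has φ(d) generators).
Cyclic subgroups by order — order 1: 1; order 2: 3; order 4: 2; order 5: 1; order 10: 3; order 20: 2.
Total: 12.

12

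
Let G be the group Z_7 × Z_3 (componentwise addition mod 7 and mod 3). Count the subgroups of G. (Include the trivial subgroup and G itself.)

4

|G| = 21, so by Lagrange every subgroup order divides 21. Divisors: 1, 3, 7, 21.
Subgroups by order — order 1: 1; order 3: 1; order 7: 1; order 21: 1.
Total: 1 + 1 + 1 + 1 = 4.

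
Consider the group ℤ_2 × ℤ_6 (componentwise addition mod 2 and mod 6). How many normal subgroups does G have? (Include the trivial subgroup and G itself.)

10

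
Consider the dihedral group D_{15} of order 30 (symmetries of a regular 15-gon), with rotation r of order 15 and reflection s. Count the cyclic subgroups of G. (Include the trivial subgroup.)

Each element a generates a cyclic subgroup ⟨a⟩; distinct elements may generate the same one (a cyclic group of order d has φ(d) generators).
Cyclic subgroups by order — order 1: 1; order 2: 15; order 3: 1; order 5: 1; order 15: 1.
Total: 19.

19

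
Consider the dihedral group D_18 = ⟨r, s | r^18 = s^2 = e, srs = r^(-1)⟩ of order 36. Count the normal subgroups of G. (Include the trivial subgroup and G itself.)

G has 45 subgroups. Checking conjugation-invariance by order — order 1: 1/1 normal; order 2: 1/19 normal; order 3: 1/1 normal; order 4: 0/9 normal; order 6: 1/7 normal; order 9: 1/1 normal; order 12: 0/3 normal; order 18: 3/3 normal; order 36: 1/1 normal.
Total normal subgroups: 9.

9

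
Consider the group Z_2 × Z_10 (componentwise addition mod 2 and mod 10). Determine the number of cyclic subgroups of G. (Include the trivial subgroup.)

8

Group the elements of G by the cyclic subgroup they generate; each cyclic subgroup of order d accounts for φ(d) elements.
Cyclic subgroups by order — order 1: 1; order 2: 3; order 5: 1; order 10: 3.
Total: 8.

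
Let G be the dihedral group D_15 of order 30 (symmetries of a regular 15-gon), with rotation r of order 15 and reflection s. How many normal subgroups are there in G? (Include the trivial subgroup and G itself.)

5

G has 28 subgroups. Checking conjugation-invariance by order — order 1: 1/1 normal; order 2: 0/15 normal; order 3: 1/1 normal; order 5: 1/1 normal; order 6: 0/5 normal; order 10: 0/3 normal; order 15: 1/1 normal; order 30: 1/1 normal.
Total normal subgroups: 5.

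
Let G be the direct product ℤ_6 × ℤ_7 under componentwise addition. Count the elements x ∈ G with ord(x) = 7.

6

An element (a,b) has order lcm(ord(a), ord(b)); count pairs with lcm equal to 7.
Enumerating gives 6 such elements.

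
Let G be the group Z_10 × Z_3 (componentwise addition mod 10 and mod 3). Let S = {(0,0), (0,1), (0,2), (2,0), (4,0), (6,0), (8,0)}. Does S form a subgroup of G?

|S| = 7 does not divide |G| = 30, so by Lagrange S is not a subgroup.

No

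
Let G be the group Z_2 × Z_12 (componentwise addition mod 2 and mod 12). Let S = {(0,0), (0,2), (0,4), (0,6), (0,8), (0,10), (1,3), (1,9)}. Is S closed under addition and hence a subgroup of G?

Closure fails: (0,4) + (1,3) = (1,7) ∉ S. So S is not a subgroup.

No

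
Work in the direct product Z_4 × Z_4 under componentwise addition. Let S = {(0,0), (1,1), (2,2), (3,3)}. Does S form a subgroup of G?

|S| = 4 divides |G| = 16, consistent with Lagrange.
S contains the identity, every element's inverse is in S, and S is closed under +: it is a subgroup.
In fact S = ⟨(1,1)⟩.

Yes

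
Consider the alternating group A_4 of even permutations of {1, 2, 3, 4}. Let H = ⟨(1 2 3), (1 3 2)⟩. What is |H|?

|⟨(1 2 3)⟩| = 3 and |⟨(1 3 2)⟩| = 3, so |H| is a multiple of lcm(3, 3) = 3 and divides |G| = 12.
Closing under the operation: H = {e, (1 2 3), (1 3 2)}, so |H| = 3.

3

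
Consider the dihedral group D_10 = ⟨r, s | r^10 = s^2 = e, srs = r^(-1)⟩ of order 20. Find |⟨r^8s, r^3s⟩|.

4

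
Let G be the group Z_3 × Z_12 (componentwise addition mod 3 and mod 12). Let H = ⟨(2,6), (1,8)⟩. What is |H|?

|⟨(2,6)⟩| = 6 and |⟨(1,8)⟩| = 3, so |H| is a multiple of lcm(6, 3) = 6 and divides |G| = 36.
Closing under the operation: H = {(0,0), (0,2), (0,4), (0,6), (0,8), (0,10), (1,0), (1,2), (1,4), (1,6), (1,8), (1,10), (2,0), (2,2), (2,4), (2,6), (2,8), (2,10)}, so |H| = 18.

18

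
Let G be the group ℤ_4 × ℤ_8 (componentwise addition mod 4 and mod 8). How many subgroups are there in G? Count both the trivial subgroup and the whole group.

22

|G| = 32, so by Lagrange every subgroup order divides 32. Divisors: 1, 2, 4, 8, 16, 32.
Subgroups by order — order 1: 1; order 2: 3; order 4: 7; order 8: 7; order 16: 3; order 32: 1.
Total: 1 + 3 + 7 + 7 + 3 + 1 = 22.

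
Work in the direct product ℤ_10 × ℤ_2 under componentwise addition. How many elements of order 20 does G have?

0

An element (a,b) has order lcm(ord(a), ord(b)); count pairs with lcm equal to 20.
Enumerating gives 0 such elements.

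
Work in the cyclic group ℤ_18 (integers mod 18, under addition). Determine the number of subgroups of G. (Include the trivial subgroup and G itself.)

6

A cyclic group of order 18 has exactly one subgroup for each divisor of 18.
Divisors of 18: 1, 2, 3, 6, 9, 18.
So ℤ_18 has 6 subgroups.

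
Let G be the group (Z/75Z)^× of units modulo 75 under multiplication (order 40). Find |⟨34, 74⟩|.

20

|⟨34⟩| = 10 and |⟨74⟩| = 2, so |H| is a multiple of lcm(10, 2) = 10 and divides |G| = 40.
Closing under the operation: H = {1, 4, 11, 14, 16, 19, 26, 29, 31, 34, 41, 44, 46, 49, 56, 59, 61, 64, 71, 74}, so |H| = 20.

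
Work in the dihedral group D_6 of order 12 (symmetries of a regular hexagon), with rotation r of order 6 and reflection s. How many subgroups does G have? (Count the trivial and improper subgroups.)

16

|G| = 12, so by Lagrange every subgroup order divides 12. Divisors: 1, 2, 3, 4, 6, 12.
Subgroups by order — order 1: 1; order 2: 7; order 3: 1; order 4: 3; order 6: 3; order 12: 1.
Total: 1 + 7 + 1 + 3 + 3 + 1 = 16.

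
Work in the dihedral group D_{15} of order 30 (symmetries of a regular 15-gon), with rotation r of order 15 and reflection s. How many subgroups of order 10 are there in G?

|G| = 30 and 10 | 30, so subgroups of order 10 are possible by Lagrange.
The subgroups of order 10 are: {e, r^3, r^6, r^9, r^12, rs, r^4s, r^7s, r^10s, r^13s}; {e, r^3, r^6, r^9, r^12, r^2s, r^5s, r^8s, r^11s, r^14s}; {e, r^3, r^6, r^9, r^12, s, r^3s, r^6s, r^9s, r^12s}.
So G has 3 subgroups of order 10.

3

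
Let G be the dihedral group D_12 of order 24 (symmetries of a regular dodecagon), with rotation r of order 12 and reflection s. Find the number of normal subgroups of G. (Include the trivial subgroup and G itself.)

9

G has 34 subgroups. Checking conjugation-invariance by order — order 1: 1/1 normal; order 2: 1/13 normal; order 3: 1/1 normal; order 4: 1/7 normal; order 6: 1/5 normal; order 8: 0/3 normal; order 12: 3/3 normal; order 24: 1/1 normal.
Total normal subgroups: 9.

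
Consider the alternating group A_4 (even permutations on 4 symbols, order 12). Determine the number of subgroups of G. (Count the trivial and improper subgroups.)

10

|G| = 12, so by Lagrange every subgroup order divides 12. Divisors: 1, 2, 3, 4, 6, 12.
Subgroups by order — order 1: 1; order 2: 3; order 3: 4; order 4: 1; order 6: 0; order 12: 1.
Total: 1 + 3 + 4 + 1 + 0 + 1 = 10.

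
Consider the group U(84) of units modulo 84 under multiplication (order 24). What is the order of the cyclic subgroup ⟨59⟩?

6

Compute successive powers of 59 mod 84: 59, 37, 83, 25, 47, 1; 59^6 ≡ 1 (mod 84).
So |⟨59⟩| = 6.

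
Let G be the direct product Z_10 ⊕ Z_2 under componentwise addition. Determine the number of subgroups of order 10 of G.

3

|G| = 20 and 10 | 20, so subgroups of order 10 are possible by Lagrange.
The subgroups of order 10 are: {(0,0), (0,1), (2,0), (2,1), (4,0), (4,1), (6,0), (6,1), (8,0), (8,1)}; {(0,0), (1,0), (2,0), (3,0), (4,0), (5,0), (6,0), (7,0), (8,0), (9,0)}; {(0,0), (1,1), (2,0), (3,1), (4,0), (5,1), (6,0), (7,1), (8,0), (9,1)}.
So G has 3 subgroups of order 10.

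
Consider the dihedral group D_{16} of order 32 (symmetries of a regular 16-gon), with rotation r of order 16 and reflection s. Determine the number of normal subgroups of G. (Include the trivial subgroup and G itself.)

8

G has 36 subgroups. Checking conjugation-invariance by order — order 1: 1/1 normal; order 2: 1/17 normal; order 4: 1/9 normal; order 8: 1/5 normal; order 16: 3/3 normal; order 32: 1/1 normal.
Total normal subgroups: 8.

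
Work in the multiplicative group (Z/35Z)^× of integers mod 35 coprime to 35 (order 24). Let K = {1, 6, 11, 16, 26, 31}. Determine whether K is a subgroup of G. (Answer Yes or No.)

Yes

|K| = 6 divides |G| = 24, consistent with Lagrange.
K contains the identity, every element's inverse is in K, and K is closed under ·: it is a subgroup.
In fact K = ⟨26⟩.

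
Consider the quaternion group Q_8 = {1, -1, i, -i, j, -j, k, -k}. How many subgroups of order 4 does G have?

|G| = 8 and 4 | 8, so subgroups of order 4 are possible by Lagrange.
The subgroups of order 4 are: {1, -1, i, -i}; {1, -1, j, -j}; {1, -1, k, -k}.
So G has 3 subgroups of order 4.

3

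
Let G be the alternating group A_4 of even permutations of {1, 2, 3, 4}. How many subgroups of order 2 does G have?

3

|G| = 12 and 2 | 12, so subgroups of order 2 are possible by Lagrange.
The subgroups of order 2 are: {e, (1 2)(3 4)}; {e, (1 3)(2 4)}; {e, (1 4)(2 3)}.
So G has 3 subgroups of order 2.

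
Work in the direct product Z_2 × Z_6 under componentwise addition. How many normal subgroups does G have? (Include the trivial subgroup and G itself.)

G is abelian, so every subgroup is normal.
G has 10 subgroups in total, hence 10 normal subgroups.

10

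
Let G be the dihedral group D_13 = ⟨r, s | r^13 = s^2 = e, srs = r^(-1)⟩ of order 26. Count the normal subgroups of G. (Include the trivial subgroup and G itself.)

3

G has 16 subgroups. Checking conjugation-invariance by order — order 1: 1/1 normal; order 2: 0/13 normal; order 13: 1/1 normal; order 26: 1/1 normal.
Total normal subgroups: 3.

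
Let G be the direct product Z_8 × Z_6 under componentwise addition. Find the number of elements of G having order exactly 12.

8

An element (a,b) has order lcm(ord(a), ord(b)); count pairs with lcm equal to 12.
Enumerating gives 8 such elements.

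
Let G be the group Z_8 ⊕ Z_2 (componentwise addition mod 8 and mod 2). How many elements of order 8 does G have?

8

An element (a,b) has order lcm(ord(a), ord(b)); count pairs with lcm equal to 8.
Enumerating gives 8 such elements.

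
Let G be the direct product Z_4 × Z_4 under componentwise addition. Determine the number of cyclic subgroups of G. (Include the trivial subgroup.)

10

A cyclic subgroup of order d is generated by each of its φ(d) elements of order d, so the cyclic subgroups of order d number (#elements of order d)/φ(d).
Cyclic subgroups by order — order 1: 1; order 2: 3; order 4: 6.
Total: 10.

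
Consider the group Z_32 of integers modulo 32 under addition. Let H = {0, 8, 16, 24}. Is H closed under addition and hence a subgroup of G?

Yes

|H| = 4 divides |G| = 32, consistent with Lagrange.
H contains the identity, every element's inverse is in H, and H is closed under +: it is a subgroup.
In fact H = ⟨8⟩.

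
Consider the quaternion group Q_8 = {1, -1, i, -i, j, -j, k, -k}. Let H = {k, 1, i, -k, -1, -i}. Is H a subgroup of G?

No

|H| = 6 does not divide |G| = 8, so by Lagrange H is not a subgroup.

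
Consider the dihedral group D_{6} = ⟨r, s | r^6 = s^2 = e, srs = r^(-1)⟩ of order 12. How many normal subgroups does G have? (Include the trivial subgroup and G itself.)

G has 16 subgroups. Checking conjugation-invariance by order — order 1: 1/1 normal; order 2: 1/7 normal; order 3: 1/1 normal; order 4: 0/3 normal; order 6: 3/3 normal; order 12: 1/1 normal.
Total normal subgroups: 7.

7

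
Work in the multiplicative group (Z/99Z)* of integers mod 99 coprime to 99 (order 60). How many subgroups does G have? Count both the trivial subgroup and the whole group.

20

|G| = 60, so by Lagrange every subgroup order divides 60. Divisors: 1, 2, 3, 4, 5, 6, 10, 12, 15, 20, 30, 60.
Subgroups by order — order 1: 1; order 2: 3; order 3: 1; order 4: 1; order 5: 1; order 6: 3; order 10: 3; order 12: 1; order 15: 1; order 20: 1; order 30: 3; order 60: 1.
Total: 1 + 3 + 1 + 1 + 1 + 3 + 3 + 1 + 1 + 1 + 3 + 1 = 20.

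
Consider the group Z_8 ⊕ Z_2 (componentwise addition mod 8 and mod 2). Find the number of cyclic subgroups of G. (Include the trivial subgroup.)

Each element a generates a cyclic subgroup ⟨a⟩; distinct elements may generate the same one (a cyclic group of order d has φ(d) generators).
Cyclic subgroups by order — order 1: 1; order 2: 3; order 4: 2; order 8: 2.
Total: 8.

8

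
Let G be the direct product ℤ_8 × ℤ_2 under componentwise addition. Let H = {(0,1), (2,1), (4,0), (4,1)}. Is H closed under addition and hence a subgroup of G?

No

The identity (0,0) ∉ H, so H is not a subgroup.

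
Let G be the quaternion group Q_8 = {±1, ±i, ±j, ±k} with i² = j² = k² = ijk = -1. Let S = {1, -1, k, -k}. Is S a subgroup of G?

Yes

|S| = 4 divides |G| = 8, consistent with Lagrange.
S contains the identity, every element's inverse is in S, and S is closed under ·: it is a subgroup.
In fact S = ⟨-k⟩.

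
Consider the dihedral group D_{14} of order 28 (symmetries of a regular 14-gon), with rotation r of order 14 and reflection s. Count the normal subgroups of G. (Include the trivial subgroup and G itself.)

G has 28 subgroups. Checking conjugation-invariance by order — order 1: 1/1 normal; order 2: 1/15 normal; order 4: 0/7 normal; order 7: 1/1 normal; order 14: 3/3 normal; order 28: 1/1 normal.
Total normal subgroups: 7.

7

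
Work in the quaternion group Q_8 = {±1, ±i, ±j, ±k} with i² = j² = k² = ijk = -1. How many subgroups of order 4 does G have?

3

|G| = 8 and 4 | 8, so subgroups of order 4 are possible by Lagrange.
The subgroups of order 4 are: {1, -1, i, -i}; {1, -1, j, -j}; {1, -1, k, -k}.
So G has 3 subgroups of order 4.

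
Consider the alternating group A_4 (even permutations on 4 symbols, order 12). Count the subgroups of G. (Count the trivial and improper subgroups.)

|G| = 12, so by Lagrange every subgroup order divides 12. Divisors: 1, 2, 3, 4, 6, 12.
Subgroups by order — order 1: 1; order 2: 3; order 3: 4; order 4: 1; order 6: 0; order 12: 1.
Total: 1 + 3 + 4 + 1 + 0 + 1 = 10.

10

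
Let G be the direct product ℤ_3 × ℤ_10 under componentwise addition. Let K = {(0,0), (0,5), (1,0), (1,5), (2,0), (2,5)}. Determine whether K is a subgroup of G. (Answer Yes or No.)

|K| = 6 divides |G| = 30, consistent with Lagrange.
K contains the identity, every element's inverse is in K, and K is closed under +: it is a subgroup.
In fact K = ⟨(1,5)⟩.

Yes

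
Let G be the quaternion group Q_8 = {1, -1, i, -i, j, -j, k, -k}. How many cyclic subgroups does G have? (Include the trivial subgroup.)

5

A cyclic subgroup of order d is generated by each of its φ(d) elements of order d, so the cyclic subgroups of order d number (#elements of order d)/φ(d).
Cyclic subgroups by order — order 1: 1; order 2: 1; order 4: 3.
Total: 5.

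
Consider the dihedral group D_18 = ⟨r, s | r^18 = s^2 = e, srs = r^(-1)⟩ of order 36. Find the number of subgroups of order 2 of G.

|G| = 36 and 2 | 36, so subgroups of order 2 are possible by Lagrange.
The subgroups of order 2 are: {e, r^10s}; {e, r^11s}; {e, r^12s}; {e, r^13s}; … (19 in all).
So G has 19 subgroups of order 2.

19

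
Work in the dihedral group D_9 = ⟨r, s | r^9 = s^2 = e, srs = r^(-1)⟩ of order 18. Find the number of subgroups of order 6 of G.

3

|G| = 18 and 6 | 18, so subgroups of order 6 are possible by Lagrange.
The subgroups of order 6 are: {e, r^3, r^6, r^2s, r^5s, r^8s}; {e, r^3, r^6, s, r^3s, r^6s}; {e, r^3, r^6, rs, r^4s, r^7s}.
So G has 3 subgroups of order 6.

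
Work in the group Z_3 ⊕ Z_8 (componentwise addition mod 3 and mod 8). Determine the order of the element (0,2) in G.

The order of (0,2) in Z_3 × Z_8 is lcm(ord(0) in Z_3, ord(2) in Z_8).
ord(0) = 1 and ord(2) = 4, so |⟨(0,2)⟩| = lcm(1, 4) = 4.

4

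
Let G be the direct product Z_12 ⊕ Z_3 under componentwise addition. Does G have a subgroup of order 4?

Yes

4 | 36. A subgroup of order 4 is {(0,0), (3,0), (6,0), (9,0)}.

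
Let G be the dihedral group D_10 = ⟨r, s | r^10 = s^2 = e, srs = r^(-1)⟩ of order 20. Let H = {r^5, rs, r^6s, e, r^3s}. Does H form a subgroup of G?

No

Closure fails: r^5 · r^3s = r^8s ∉ H. So H is not a subgroup.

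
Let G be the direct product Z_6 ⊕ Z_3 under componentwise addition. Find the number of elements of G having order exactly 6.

An element (a,b) has order lcm(ord(a), ord(b)); count pairs with lcm equal to 6.
Enumerating gives 8 such elements.

8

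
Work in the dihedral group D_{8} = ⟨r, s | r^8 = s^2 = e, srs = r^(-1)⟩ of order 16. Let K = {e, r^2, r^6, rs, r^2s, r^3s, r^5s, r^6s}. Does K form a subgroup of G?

No

Closure fails: r^2s · r^6 = r^4s ∉ K. So K is not a subgroup.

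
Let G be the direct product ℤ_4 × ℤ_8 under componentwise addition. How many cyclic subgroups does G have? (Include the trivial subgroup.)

Each element a generates a cyclic subgroup ⟨a⟩; distinct elements may generate the same one (a cyclic group of order d has φ(d) generators).
Cyclic subgroups by order — order 1: 1; order 2: 3; order 4: 6; order 8: 4.
Total: 14.

14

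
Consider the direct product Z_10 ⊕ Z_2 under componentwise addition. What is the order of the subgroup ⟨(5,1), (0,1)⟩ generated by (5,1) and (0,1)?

4

|⟨(5,1)⟩| = 2 and |⟨(0,1)⟩| = 2, so |H| is a multiple of lcm(2, 2) = 2 and divides |G| = 20.
Closing under the operation: H = {(0,0), (0,1), (5,0), (5,1)}, so |H| = 4.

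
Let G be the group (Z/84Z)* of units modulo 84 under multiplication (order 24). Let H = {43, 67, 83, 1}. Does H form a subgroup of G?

No

67 ∈ H but its inverse 79 ∉ H, so H is not a subgroup.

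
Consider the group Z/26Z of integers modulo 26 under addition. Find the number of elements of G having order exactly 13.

In a cyclic group of order 26, the number of elements of order d (for d | 26) is φ(d).
φ(13) = 12.

12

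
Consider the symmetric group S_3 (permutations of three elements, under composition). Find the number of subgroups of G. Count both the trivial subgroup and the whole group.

6

|G| = 6, so by Lagrange every subgroup order divides 6. Divisors: 1, 2, 3, 6.
Subgroups by order — order 1: 1; order 2: 3; order 3: 1; order 6: 1.
Total: 1 + 3 + 1 + 1 = 6.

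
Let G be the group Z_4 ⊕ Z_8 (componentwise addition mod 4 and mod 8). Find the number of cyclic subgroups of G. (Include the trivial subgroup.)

Each element a generates a cyclic subgroup ⟨a⟩; distinct elements may generate the same one (a cyclic group of order d has φ(d) generators).
Cyclic subgroups by order — order 1: 1; order 2: 3; order 4: 6; order 8: 4.
Total: 14.

14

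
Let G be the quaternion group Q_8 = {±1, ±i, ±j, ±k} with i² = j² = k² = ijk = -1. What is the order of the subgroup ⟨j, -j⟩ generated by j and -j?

4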